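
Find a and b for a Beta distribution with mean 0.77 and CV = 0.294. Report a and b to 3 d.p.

a = 1.891, b = 0.565

Var = (CV·μ)² = (0.294×0.77)² = 0.051248.
a+b = μ(1−μ)/Var − 1 = 0.1771/0.051248 − 1 = 2.4558.
Thus a = 0.77·2.4558 = 1.891 and b = 0.23·2.4558 = 0.565.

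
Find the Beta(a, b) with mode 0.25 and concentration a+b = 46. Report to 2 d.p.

a = 12.00, b = 34.00

For a,b>1 the mode is (a−1)/(a+b−2), so a = mode·(κ−2)+1 = 0.25×44+1 = 12.00.
And b = (1−mode)·(κ−2)+1 = 0.75×44+1 = 34.00.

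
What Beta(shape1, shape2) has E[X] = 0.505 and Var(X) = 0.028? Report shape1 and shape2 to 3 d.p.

shape1 = 4.003, shape2 = 3.924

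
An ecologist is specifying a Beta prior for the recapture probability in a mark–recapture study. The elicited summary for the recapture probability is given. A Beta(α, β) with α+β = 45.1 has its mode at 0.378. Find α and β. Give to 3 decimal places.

Mode = (α−1)/(κ−2) with κ = α+β, so α−1 = 0.378·43.1 = 16.292.
α = 17.292; β = κ − α = 27.808.

α = 17.292, β = 27.808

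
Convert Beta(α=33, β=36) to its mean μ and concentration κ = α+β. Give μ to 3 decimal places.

μ = 0.478, κ = 69

κ = α+β = 33+36 = 69; μ = α/κ = 33/69 = 0.478.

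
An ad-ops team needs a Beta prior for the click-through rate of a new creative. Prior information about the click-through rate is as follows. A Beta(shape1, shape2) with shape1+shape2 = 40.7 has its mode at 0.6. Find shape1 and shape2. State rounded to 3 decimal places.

shape1 = 24.220, shape2 = 16.480

For shape1,shape2>1 the mode is (shape1−1)/(shape1+shape2−2), so shape1 = mode·(κ−2)+1 = 0.6×38.7+1 = 24.220.
And shape2 = (1−mode)·(κ−2)+1 = 0.4×38.7+1 = 16.480.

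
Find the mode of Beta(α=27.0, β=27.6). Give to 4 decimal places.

0.4943

With α,β > 1, mode = (α−1)/(α+β−2) = 26.0/52.6 = 0.4943.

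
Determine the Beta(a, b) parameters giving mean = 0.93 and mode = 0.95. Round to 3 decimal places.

With s = a+b: μ = a/s and mode = (a−1)/(s−2). Eliminating a = μs,
μs − 1 = m(s−2) ⇒ s(μ−m) = 1−2m ⇒ s = -0.90/-0.02 = 45.0000.
So a = μs = 41.850, b = (1−μ)s = 3.150.

a = 41.850, b = 3.150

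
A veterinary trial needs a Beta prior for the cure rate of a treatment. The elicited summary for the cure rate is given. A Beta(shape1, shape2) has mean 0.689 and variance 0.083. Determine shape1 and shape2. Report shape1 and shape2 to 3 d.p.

Let s = shape1+shape2. The Beta variance is μ(1−μ)/(s+1).
So s+1 = μ(1−μ)/σ² = (0.689×0.311)/0.083 = 0.214279/0.083 = 2.5817, giving s = 1.5817.
Then shape1 = μs = 0.689×1.5817 = 1.090 and shape2 = (1−μ)s = 0.311×1.5817 = 0.492.

shape1 = 1.090, shape2 = 0.492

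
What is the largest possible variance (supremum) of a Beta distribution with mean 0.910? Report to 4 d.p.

0.0819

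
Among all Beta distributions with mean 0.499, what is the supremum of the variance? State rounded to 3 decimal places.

0.250

For fixed mean μ the Beta variance is μ(1−μ)/(α+β+1), increasing as α+β decreases.
Its least upper bound (not attained) is μ(1−μ) = 0.499·0.501 = 0.250.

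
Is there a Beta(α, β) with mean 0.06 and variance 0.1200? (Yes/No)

No

For any Beta, Var(X) < E[X]·(1−E[X]).
Here μ(1−μ) = 0.06×0.94 = 0.0564, and 0.1200 ≥ 0.0564.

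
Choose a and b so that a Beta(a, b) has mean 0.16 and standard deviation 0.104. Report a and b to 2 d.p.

Variance = 0.104² = 0.010816. The moment-matching identity a+b = μ(1−μ)/Var − 1 gives
a+b = 0.1344/0.010816 − 1 = 11.4260, so a = μ·11.4260 = 1.83 and b = (1−μ)·11.4260 = 9.60.

a = 1.83, b = 9.60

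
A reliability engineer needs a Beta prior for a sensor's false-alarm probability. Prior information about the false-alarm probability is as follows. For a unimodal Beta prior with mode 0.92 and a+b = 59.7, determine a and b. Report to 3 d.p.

a = 54.084, b = 5.616

Since the density peak of Beta(a,b) is at (a−1)/(a+b−2),
a = 1 + 0.92(59.7−2) = 54.084 and b = 59.7 − 54.084 = 5.616.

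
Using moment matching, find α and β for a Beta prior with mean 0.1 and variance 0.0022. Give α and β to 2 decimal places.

Write ν = α+β; then α = μν and Var = μ(1−μ)/(ν+1).
ν = μ(1−μ)/Var − 1 = 0.09/0.0022 − 1 = 39.9091.
α = 0.1·39.9091 = 3.99, β = 0.9·39.9091 = 35.92.

α = 3.99, β = 35.92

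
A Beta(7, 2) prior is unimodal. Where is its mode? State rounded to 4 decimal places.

The density x^(α−1)(1−x)^(β−1) is maximised at (α−1)/(α+β−2) = 6/7 = 0.8571.

0.8571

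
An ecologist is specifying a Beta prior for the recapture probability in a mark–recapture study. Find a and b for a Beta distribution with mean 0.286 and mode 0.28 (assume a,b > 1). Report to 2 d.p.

a = 20.97, b = 52.36

Let s = a+b. Mean gives a = μs = 0.286s; mode gives (a−1)/(s−2) = 0.28.
Substituting: 0.286s − 1 = 0.28(s−2) = 0.28s − 0.56, so 0.006s = 0.44 and s = 73.3333.
Then a = 0.286×73.3333 = 20.97 and b = s−a = 52.36.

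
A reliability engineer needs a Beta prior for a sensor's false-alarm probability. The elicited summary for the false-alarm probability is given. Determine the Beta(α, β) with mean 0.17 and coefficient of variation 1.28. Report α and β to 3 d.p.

σ = CV·μ = 1.28×0.17 = 0.21760, so σ² = 0.047350.
s+1 = μ(1−μ)/σ² = 0.1411/0.047350 = 2.9800, so s = α+β = 1.9800.
α = μs = 0.337, β = (1−μ)s = 1.643.

α = 0.337, β = 1.643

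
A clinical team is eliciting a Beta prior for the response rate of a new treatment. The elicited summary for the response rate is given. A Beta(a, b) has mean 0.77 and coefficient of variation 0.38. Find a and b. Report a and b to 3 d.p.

Var = (CV·μ)² = (0.38×0.77)² = 0.085615.
a+b = μ(1−μ)/Var − 1 = 0.1771/0.085615 − 1 = 1.0686.
Thus a = 0.77·1.0686 = 0.823 and b = 0.23·1.0686 = 0.246.

a = 0.823, b = 0.246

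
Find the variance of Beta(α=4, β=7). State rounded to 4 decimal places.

Var = αβ/[(α+β)²(α+β+1)] = (4×7)/(11²×12) = 28/1452 = 0.0193.

0.0193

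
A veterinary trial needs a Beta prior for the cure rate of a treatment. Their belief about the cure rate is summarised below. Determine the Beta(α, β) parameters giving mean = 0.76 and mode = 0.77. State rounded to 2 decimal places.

Let s = α+β. Mean gives α = μs = 0.76s; mode gives (α−1)/(s−2) = 0.77.
Substituting: 0.76s − 1 = 0.77(s−2) = 0.77s − 1.54, so -0.01s = -0.54 and s = 54.0000.
Then α = 0.76×54.0000 = 41.04 and β = s−α = 12.96.

α = 41.04, β = 12.96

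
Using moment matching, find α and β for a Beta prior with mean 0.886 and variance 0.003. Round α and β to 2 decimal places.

α = 28.94, β = 3.72

Write ν = α+β; then α = μν and Var = μ(1−μ)/(ν+1).
ν = μ(1−μ)/Var − 1 = 0.101004/0.003 − 1 = 32.6680.
α = 0.886·32.6680 = 28.94, β = 0.114·32.6680 = 3.72.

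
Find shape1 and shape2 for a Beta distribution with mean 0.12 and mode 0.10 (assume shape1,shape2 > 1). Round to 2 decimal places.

shape1 = 4.80, shape2 = 35.20

With s = shape1+shape2: μ = shape1/s and mode = (shape1−1)/(s−2). Eliminating shape1 = μs,
μs − 1 = m(s−2) ⇒ s(μ−m) = 1−2m ⇒ s = 0.80/0.02 = 40.0000.
So shape1 = μs = 4.80, shape2 = (1−μ)s = 35.20.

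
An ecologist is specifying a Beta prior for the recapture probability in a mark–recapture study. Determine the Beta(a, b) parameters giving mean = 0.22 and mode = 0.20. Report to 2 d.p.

a = 6.60, b = 23.40

With s = a+b: μ = a/s and mode = (a−1)/(s−2). Eliminating a = μs,
μs − 1 = m(s−2) ⇒ s(μ−m) = 1−2m ⇒ s = 0.60/0.02 = 30.0000.
So a = μs = 6.60, b = (1−μ)s = 23.40.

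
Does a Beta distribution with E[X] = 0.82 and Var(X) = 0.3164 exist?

A Beta with mean μ has variance μ(1−μ)/(α+β+1) < μ(1−μ).
Here μ(1−μ) = 0.82×0.18 = 0.1476, and 0.3164 ≥ 0.1476.

No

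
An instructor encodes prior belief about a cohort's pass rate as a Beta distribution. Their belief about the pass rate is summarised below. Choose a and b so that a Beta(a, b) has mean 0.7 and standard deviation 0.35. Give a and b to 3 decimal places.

a = 0.500, b = 0.214

First σ² = 0.1225. Setting a = μn, b = (1−μ)n with n = a+b,
μ(1−μ)/(n+1) = 0.1225 ⇒ n+1 = 0.21/0.1225 = 1.7143 ⇒ n = 0.7143.
Hence a = 0.7×0.7143 = 0.500, b = 0.3×0.7143 = 0.214.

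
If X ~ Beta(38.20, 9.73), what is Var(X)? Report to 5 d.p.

μ = 38.20/47.93 = 0.796996; Var = μ(1−μ)/(α+β+1) = 0.1617936/48.93 = 0.00331.

0.00331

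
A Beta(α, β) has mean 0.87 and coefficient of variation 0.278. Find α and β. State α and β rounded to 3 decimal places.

α = 0.812, β = 0.121

Var = (CV·μ)² = (0.278×0.87)² = 0.058496.
α+β = μ(1−μ)/Var − 1 = 0.1131/0.058496 − 1 = 0.9335.
Thus α = 0.87·0.9335 = 0.812 and β = 0.13·0.9335 = 0.121.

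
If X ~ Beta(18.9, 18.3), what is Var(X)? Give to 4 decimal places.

Var = αβ/[(α+β)²(α+β+1)] = (18.9×18.3)/(37.2²×38.2) = 345.87/52862.688 = 0.0065.

0.0065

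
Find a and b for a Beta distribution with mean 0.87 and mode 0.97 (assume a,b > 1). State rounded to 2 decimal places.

a = 8.18, b = 1.22

Let s = a+b. Mean gives a = μs = 0.87s; mode gives (a−1)/(s−2) = 0.97.
Substituting: 0.87s − 1 = 0.97(s−2) = 0.97s − 1.94, so -0.10s = -0.94 and s = 9.4000.
Then a = 0.87×9.4000 = 8.18 and b = s−a = 1.22.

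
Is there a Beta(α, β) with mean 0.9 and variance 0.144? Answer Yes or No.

No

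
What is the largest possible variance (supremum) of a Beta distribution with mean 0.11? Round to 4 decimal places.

For fixed mean μ the Beta variance is μ(1−μ)/(α+β+1), increasing as α+β decreases.
Its least upper bound (not attained) is μ(1−μ) = 0.11·0.89 = 0.0979.

0.0979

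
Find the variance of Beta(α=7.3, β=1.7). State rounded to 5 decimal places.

0.01532

α+β = 9.0 and αβ = 12.41, so Var = αβ/[(α+β)²(α+β+1)] = 12.41/810.000 = 0.01532.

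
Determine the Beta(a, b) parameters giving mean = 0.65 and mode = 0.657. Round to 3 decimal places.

With s = a+b: μ = a/s and mode = (a−1)/(s−2). Eliminating a = μs,
μs − 1 = m(s−2) ⇒ s(μ−m) = 1−2m ⇒ s = -0.314/-0.007 = 44.8571.
So a = μs = 29.157, b = (1−μ)s = 15.700.

a = 29.157, b = 15.700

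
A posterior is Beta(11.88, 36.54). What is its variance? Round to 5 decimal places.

0.00375

μ = 11.88/48.42 = 0.245353; Var = μ(1−μ)/(α+β+1) = 0.1851550/49.42 = 0.00375.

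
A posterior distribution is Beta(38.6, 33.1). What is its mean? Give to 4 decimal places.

E[X] = α/(α+β) = 38.6/71.7 = 0.5384.

0.5384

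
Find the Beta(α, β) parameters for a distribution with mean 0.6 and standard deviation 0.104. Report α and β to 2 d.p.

First σ² = 0.010816. Setting α = μn, β = (1−μ)n with n = α+β,
μ(1−μ)/(n+1) = 0.010816 ⇒ n+1 = 0.24/0.010816 = 22.1893 ⇒ n = 21.1893.
Hence α = 0.6×21.1893 = 12.71, β = 0.4×21.1893 = 8.48.

α = 12.71, β = 8.48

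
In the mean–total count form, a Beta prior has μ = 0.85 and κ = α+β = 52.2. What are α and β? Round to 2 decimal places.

Split κ in proportion μ : (1−μ): α = 0.85·52.2 = 44.37, β = 52.2 − 44.37 = 7.83.

α = 44.37, β = 7.83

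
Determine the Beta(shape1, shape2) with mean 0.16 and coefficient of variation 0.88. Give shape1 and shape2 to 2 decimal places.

Var = (CV·μ)² = (0.88×0.16)² = 0.019825.
shape1+shape2 = μ(1−μ)/Var − 1 = 0.1344/0.019825 − 1 = 5.7794.
Thus shape1 = 0.16·5.7794 = 0.92 and shape2 = 0.84·5.7794 = 4.85.

shape1 = 0.92, shape2 = 4.85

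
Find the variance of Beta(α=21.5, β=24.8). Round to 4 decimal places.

α+β = 46.3 and αβ = 533.20, so Var = αβ/[(α+β)²(α+β+1)] = 533.20/101396.537 = 0.0053.

0.0053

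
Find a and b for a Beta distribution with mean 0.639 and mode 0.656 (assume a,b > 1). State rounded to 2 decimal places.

a = 11.73, b = 6.63

Let s = a+b. Mean gives a = μs = 0.639s; mode gives (a−1)/(s−2) = 0.656.
Substituting: 0.639s − 1 = 0.656(s−2) = 0.656s − 1.312, so -0.017s = -0.312 and s = 18.3529.
Then a = 0.639×18.3529 = 11.73 and b = s−a = 6.63.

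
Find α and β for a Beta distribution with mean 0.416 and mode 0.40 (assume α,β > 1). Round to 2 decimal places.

α = 5.20, β = 7.30

With s = α+β: μ = α/s and mode = (α−1)/(s−2). Eliminating α = μs,
μs − 1 = m(s−2) ⇒ s(μ−m) = 1−2m ⇒ s = 0.20/0.016 = 12.5000.
So α = μs = 5.20, β = (1−μ)s = 7.30.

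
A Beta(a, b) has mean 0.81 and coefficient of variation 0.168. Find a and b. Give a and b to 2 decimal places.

a = 5.92, b = 1.39

Var = (CV·μ)² = (0.168×0.81)² = 0.018518.
a+b = μ(1−μ)/Var − 1 = 0.1539/0.018518 − 1 = 7.3109.
Thus a = 0.81·7.3109 = 5.92 and b = 0.19·7.3109 = 1.39.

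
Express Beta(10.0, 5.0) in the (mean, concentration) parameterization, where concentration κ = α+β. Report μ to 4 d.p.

κ = α+β = 10.0+5.0 = 15.0; μ = α/κ = 10.0/15.0 = 0.6667.

μ = 0.6667, κ = 15.0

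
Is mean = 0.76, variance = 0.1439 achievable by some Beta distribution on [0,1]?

Yes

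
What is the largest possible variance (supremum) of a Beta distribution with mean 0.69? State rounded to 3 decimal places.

Var = μ(1−μ)/(α+β+1), which approaches μ(1−μ) as α+β → 0.
So the supremum is μ(1−μ) = 0.69×0.31 = 0.214.

0.214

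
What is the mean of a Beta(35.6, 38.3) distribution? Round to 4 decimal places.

0.4817

The Beta mean is α/(α+β) = 35.6/(35.6+38.3) = 0.4817.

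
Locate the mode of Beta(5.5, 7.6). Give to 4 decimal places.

The density x^(α−1)(1−x)^(β−1) is maximised at (α−1)/(α+β−2) = 4.5/11.1 = 0.4054.

0.4054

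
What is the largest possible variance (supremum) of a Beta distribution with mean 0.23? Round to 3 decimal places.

For fixed mean μ the Beta variance is μ(1−μ)/(α+β+1), increasing as α+β decreases.
Its least upper bound (not attained) is μ(1−μ) = 0.23·0.77 = 0.177.

0.177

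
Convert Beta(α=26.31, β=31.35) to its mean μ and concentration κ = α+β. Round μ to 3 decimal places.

μ = 0.456, κ = 57.66

κ = α+β = 26.31+31.35 = 57.66; μ = α/κ = 26.31/57.66 = 0.456.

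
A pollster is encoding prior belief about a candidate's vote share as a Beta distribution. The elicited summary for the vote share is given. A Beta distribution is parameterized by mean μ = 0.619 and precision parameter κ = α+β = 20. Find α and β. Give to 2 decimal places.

α = 12.38, β = 7.62

α = μκ = 0.619×20 = 12.38 and β = (1−μ)κ = 0.381×20 = 7.62.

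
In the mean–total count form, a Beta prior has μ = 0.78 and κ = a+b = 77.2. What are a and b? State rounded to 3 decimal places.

a = 60.216, b = 16.984

a = μκ = 0.78×77.2 = 60.216 and b = (1−μ)κ = 0.22×77.2 = 16.984.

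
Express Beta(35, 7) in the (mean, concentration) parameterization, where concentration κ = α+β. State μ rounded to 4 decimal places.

κ = α+β = 35+7 = 42; μ = α/κ = 35/42 = 0.8333.

μ = 0.8333, κ = 42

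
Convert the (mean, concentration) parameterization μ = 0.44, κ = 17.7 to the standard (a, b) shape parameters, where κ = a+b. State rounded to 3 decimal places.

a = μκ = 0.44×17.7 = 7.788 and b = (1−μ)κ = 0.56×17.7 = 9.912.

a = 7.788, b = 9.912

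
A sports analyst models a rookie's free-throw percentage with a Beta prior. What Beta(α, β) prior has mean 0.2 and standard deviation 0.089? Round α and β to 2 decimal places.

α = 3.84, β = 15.36

First σ² = 0.007921. Setting α = μn, β = (1−μ)n with n = α+β,
μ(1−μ)/(n+1) = 0.007921 ⇒ n+1 = 0.16/0.007921 = 20.1995 ⇒ n = 19.1995.
Hence α = 0.2×19.1995 = 3.84, β = 0.8×19.1995 = 15.36.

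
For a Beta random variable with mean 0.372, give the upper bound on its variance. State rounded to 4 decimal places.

0.2336

For fixed mean μ the Beta variance is μ(1−μ)/(α+β+1), increasing as α+β decreases.
Its least upper bound (not attained) is μ(1−μ) = 0.372·0.628 = 0.2336.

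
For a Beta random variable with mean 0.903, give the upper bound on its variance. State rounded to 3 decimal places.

Var = μ(1−μ)/(α+β+1), which approaches μ(1−μ) as α+β → 0.
So the supremum is μ(1−μ) = 0.903×0.097 = 0.088.

0.088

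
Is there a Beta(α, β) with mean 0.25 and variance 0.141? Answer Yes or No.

The Beta variance bound is σ² < μ(1−μ).
Here μ(1−μ) = 0.25×0.75 = 0.1875, and 0.141 < 0.1875.

Yes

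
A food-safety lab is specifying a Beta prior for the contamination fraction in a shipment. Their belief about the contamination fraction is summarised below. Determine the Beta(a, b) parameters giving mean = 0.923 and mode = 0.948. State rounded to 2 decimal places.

a = 33.08, b = 2.76

With s = a+b: μ = a/s and mode = (a−1)/(s−2). Eliminating a = μs,
μs − 1 = m(s−2) ⇒ s(μ−m) = 1−2m ⇒ s = -0.896/-0.025 = 35.8400.
So a = μs = 33.08, b = (1−μ)s = 2.76.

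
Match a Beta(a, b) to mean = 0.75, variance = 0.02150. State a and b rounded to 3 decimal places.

Write ν = a+b; then a = μν and Var = μ(1−μ)/(ν+1).
ν = μ(1−μ)/Var − 1 = 0.1875/0.02150 − 1 = 7.7209.
a = 0.75·7.7209 = 5.791, b = 0.25·7.7209 = 1.930.

a = 5.791, b = 1.930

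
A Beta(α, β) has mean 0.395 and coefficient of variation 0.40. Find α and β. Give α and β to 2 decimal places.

α = 3.39, β = 5.19

σ = CV·μ = 0.40×0.395 = 0.15800, so σ² = 0.024964.
s+1 = μ(1−μ)/σ² = 0.238975/0.024964 = 9.5728, so s = α+β = 8.5728.
α = μs = 3.39, β = (1−μ)s = 5.19.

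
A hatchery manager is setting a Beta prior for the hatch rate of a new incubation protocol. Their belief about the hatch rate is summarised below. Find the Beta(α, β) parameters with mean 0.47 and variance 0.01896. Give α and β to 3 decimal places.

α = 5.705, β = 6.433

Let s = α+β. The Beta variance is μ(1−μ)/(s+1).
So s+1 = μ(1−μ)/σ² = (0.47×0.53)/0.01896 = 0.2491/0.01896 = 13.1382, giving s = 12.1382.
Then α = μs = 0.47×12.1382 = 5.705 and β = (1−μ)s = 0.53×12.1382 = 6.433.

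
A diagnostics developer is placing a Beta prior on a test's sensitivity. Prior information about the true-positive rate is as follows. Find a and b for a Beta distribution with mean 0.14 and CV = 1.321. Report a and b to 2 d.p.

a = 0.35, b = 2.17

Var = (CV·μ)² = (1.321×0.14)² = 0.034203.
a+b = μ(1−μ)/Var − 1 = 0.1204/0.034203 − 1 = 2.5202.
Thus a = 0.14·2.5202 = 0.35 and b = 0.86·2.5202 = 2.17.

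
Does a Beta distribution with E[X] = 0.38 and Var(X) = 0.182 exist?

For any Beta, Var(X) < E[X]·(1−E[X]).
Here μ(1−μ) = 0.38×0.62 = 0.2356, and 0.182 < 0.2356.

Yes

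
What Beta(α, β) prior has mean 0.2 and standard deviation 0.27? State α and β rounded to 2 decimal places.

α = 0.24, β = 0.96

Variance = 0.27² = 0.0729. The moment-matching identity α+β = μ(1−μ)/Var − 1 gives
α+β = 0.16/0.0729 − 1 = 1.1948, so α = μ·1.1948 = 0.24 and β = (1−μ)·1.1948 = 0.96.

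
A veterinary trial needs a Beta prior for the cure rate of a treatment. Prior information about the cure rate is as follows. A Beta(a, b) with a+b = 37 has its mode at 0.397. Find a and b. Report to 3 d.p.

Mode = (a−1)/(κ−2) with κ = a+b, so a−1 = 0.397·35 = 13.895.
a = 14.895; b = κ − a = 22.105.

a = 14.895, b = 22.105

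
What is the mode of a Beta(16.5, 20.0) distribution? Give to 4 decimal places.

The density x^(α−1)(1−x)^(β−1) is maximised at (α−1)/(α+β−2) = 15.5/34.5 = 0.4493.

0.4493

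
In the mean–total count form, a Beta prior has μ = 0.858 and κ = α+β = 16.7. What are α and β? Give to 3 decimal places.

Split κ in proportion μ : (1−μ): α = 0.858·16.7 = 14.329, β = 16.7 − 14.329 = 2.371.

α = 14.329, β = 2.371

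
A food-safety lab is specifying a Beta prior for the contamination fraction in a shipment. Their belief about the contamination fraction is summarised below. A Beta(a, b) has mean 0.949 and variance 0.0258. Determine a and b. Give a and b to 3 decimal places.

a = 0.831, b = 0.045

Write ν = a+b; then a = μν and Var = μ(1−μ)/(ν+1).
ν = μ(1−μ)/Var − 1 = 0.048399/0.0258 − 1 = 0.8759.
a = 0.949·0.8759 = 0.831, b = 0.051·0.8759 = 0.045.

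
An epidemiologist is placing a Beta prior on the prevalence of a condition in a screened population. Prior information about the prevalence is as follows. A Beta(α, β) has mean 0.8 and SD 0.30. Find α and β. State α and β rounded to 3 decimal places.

α = 0.622, β = 0.156

σ² = 0.30² = 0.0900.
With s = α+β, Var = μ(1−μ)/(s+1), so s+1 = (0.8×0.2)/0.0900 = 1.7778 and s = 0.7778.
α = μs = 0.622, β = (1−μ)s = 0.156.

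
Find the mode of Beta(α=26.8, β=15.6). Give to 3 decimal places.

With α,β > 1, mode = (α−1)/(α+β−2) = 25.8/40.4 = 0.639.

0.639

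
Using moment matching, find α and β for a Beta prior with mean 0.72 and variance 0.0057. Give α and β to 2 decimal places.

α = 24.75, β = 9.62

By moment matching, α+β = μ(1−μ)/σ² − 1 = (0.72·0.28)/0.0057 − 1 = 35.3684 − 1 = 34.3684.
Since α/(α+β) = μ, α = 0.72·34.3684 = 24.75 and β = 0.28·34.3684 = 9.62.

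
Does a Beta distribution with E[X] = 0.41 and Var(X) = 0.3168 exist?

No

A Beta with mean μ has variance μ(1−μ)/(α+β+1) < μ(1−μ).
Here μ(1−μ) = 0.41×0.59 = 0.2419, and 0.3168 ≥ 0.2419.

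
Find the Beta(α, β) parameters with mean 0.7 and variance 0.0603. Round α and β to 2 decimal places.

α = 1.74, β = 0.74

Write ν = α+β; then α = μν and Var = μ(1−μ)/(ν+1).
ν = μ(1−μ)/Var − 1 = 0.21/0.0603 − 1 = 2.4826.
α = 0.7·2.4826 = 1.74, β = 0.3·2.4826 = 0.74.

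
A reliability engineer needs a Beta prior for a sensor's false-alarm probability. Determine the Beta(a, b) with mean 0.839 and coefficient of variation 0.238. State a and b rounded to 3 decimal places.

σ = CV·μ = 0.238×0.839 = 0.19968, so σ² = 0.039873.
s+1 = μ(1−μ)/σ² = 0.135079/0.039873 = 3.3877, so s = a+b = 2.3877.
a = μs = 2.003, b = (1−μ)s = 0.384.

a = 2.003, b = 0.384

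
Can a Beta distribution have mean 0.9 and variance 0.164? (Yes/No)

A Beta with mean μ has variance μ(1−μ)/(α+β+1) < μ(1−μ).
Here μ(1−μ) = 0.9×0.1 = 0.09, and 0.164 ≥ 0.09.

No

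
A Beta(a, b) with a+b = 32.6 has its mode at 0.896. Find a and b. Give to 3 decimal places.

For a,b>1 the mode is (a−1)/(a+b−2), so a = mode·(κ−2)+1 = 0.896×30.6+1 = 28.418.
And b = (1−mode)·(κ−2)+1 = 0.104×30.6+1 = 4.182.

a = 28.418, b = 4.182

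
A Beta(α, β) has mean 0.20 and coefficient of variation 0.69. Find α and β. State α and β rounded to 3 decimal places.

Var = (CV·μ)² = (0.69×0.20)² = 0.019044.
α+β = μ(1−μ)/Var − 1 = 0.1600/0.019044 − 1 = 7.4016.
Thus α = 0.20·7.4016 = 1.480 and β = 0.80·7.4016 = 5.921.

α = 1.480, β = 5.921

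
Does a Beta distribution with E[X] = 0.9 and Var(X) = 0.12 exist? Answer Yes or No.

No

A Beta with mean μ has variance μ(1−μ)/(α+β+1) < μ(1−μ).
Here μ(1−μ) = 0.9×0.1 = 0.09, and 0.12 ≥ 0.09.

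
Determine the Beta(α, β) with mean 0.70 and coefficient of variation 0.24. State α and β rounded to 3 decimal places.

σ = CV·μ = 0.24×0.70 = 0.16800, so σ² = 0.028224.
s+1 = μ(1−μ)/σ² = 0.2100/0.028224 = 7.4405, so s = α+β = 6.4405.
α = μs = 4.508, β = (1−μ)s = 1.932.

α = 4.508, β = 1.932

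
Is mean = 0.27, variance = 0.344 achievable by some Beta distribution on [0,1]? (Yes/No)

No

The Beta variance bound is σ² < μ(1−μ).
Here μ(1−μ) = 0.27×0.73 = 0.1971, and 0.344 ≥ 0.1971.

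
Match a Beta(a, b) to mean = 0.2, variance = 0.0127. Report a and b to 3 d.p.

Write ν = a+b; then a = μν and Var = μ(1−μ)/(ν+1).
ν = μ(1−μ)/Var − 1 = 0.16/0.0127 − 1 = 11.5984.
a = 0.2·11.5984 = 2.320, b = 0.8·11.5984 = 9.279.

a = 2.320, b = 9.279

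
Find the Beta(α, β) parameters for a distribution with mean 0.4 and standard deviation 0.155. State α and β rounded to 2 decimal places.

Variance = 0.155² = 0.024025. The moment-matching identity α+β = μ(1−μ)/Var − 1 gives
α+β = 0.24/0.024025 − 1 = 8.9896, so α = μ·8.9896 = 3.60 and β = (1−μ)·8.9896 = 5.39.

α = 3.60, β = 5.39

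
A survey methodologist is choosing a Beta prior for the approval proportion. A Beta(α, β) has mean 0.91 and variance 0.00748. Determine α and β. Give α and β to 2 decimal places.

α = 9.05, β = 0.90

By moment matching, α+β = μ(1−μ)/σ² − 1 = (0.91·0.09)/0.00748 − 1 = 10.9492 − 1 = 9.9492.
Since α/(α+β) = μ, α = 0.91·9.9492 = 9.05 and β = 0.09·9.9492 = 0.90.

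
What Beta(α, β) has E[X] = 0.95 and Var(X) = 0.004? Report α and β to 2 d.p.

Let s = α+β. The Beta variance is μ(1−μ)/(s+1).
So s+1 = μ(1−μ)/σ² = (0.95×0.05)/0.004 = 0.0475/0.004 = 11.8750, giving s = 10.8750.
Then α = μs = 0.95×10.8750 = 10.33 and β = (1−μ)s = 0.05×10.8750 = 0.54.

α = 10.33, β = 0.54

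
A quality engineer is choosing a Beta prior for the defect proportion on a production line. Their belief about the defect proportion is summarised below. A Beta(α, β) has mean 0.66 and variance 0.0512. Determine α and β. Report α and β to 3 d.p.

Let s = α+β. The Beta variance is μ(1−μ)/(s+1).
So s+1 = μ(1−μ)/σ² = (0.66×0.34)/0.0512 = 0.2244/0.0512 = 4.3828, giving s = 3.3828.
Then α = μs = 0.66×3.3828 = 2.233 and β = (1−μ)s = 0.34×3.3828 = 1.150.

α = 2.233, β = 1.150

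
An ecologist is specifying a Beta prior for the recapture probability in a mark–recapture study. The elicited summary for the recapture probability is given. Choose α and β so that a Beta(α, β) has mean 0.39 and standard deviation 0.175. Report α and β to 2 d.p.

α = 2.64, β = 4.13

First σ² = 0.030625. Setting α = μn, β = (1−μ)n with n = α+β,
μ(1−μ)/(n+1) = 0.030625 ⇒ n+1 = 0.2379/0.030625 = 7.7682 ⇒ n = 6.7682.
Hence α = 0.39×6.7682 = 2.64, β = 0.61×6.7682 = 4.13.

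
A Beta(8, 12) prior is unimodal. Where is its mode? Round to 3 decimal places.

0.389

With α,β > 1, mode = (α−1)/(α+β−2) = 7/18 = 0.389.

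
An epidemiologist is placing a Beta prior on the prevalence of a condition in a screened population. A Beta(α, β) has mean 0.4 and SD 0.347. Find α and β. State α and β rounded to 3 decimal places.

First σ² = 0.120409. Setting α = μn, β = (1−μ)n with n = α+β,
μ(1−μ)/(n+1) = 0.120409 ⇒ n+1 = 0.24/0.120409 = 1.9932 ⇒ n = 0.9932.
Hence α = 0.4×0.9932 = 0.397, β = 0.6×0.9932 = 0.596.

α = 0.397, β = 0.596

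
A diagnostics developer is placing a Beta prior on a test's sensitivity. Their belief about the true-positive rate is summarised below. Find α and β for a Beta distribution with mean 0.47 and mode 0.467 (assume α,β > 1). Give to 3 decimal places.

Let s = α+β. Mean gives α = μs = 0.47s; mode gives (α−1)/(s−2) = 0.467.
Substituting: 0.47s − 1 = 0.467(s−2) = 0.467s − 0.934, so 0.003s = 0.066 and s = 22.0000.
Then α = 0.47×22.0000 = 10.340 and β = s−α = 11.660.

α = 10.340, β = 11.660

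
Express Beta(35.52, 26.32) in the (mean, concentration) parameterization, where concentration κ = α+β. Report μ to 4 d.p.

μ = 0.5744, κ = 61.84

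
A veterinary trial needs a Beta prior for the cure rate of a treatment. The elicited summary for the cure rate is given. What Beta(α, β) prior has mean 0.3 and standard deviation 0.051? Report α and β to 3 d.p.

α = 23.921, β = 55.817

Variance = 0.051² = 0.002601. The moment-matching identity α+β = μ(1−μ)/Var − 1 gives
α+β = 0.21/0.002601 − 1 = 79.7382, so α = μ·79.7382 = 23.921 and β = (1−μ)·79.7382 = 55.817.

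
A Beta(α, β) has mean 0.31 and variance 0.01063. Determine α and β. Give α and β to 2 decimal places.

By moment matching, α+β = μ(1−μ)/σ² − 1 = (0.31·0.69)/0.01063 − 1 = 20.1223 − 1 = 19.1223.
Since α/(α+β) = μ, α = 0.31·19.1223 = 5.93 and β = 0.69·19.1223 = 13.19.

α = 5.93, β = 13.19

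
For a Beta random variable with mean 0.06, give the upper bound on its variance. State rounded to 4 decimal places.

0.0564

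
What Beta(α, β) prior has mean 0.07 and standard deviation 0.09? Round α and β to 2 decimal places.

σ² = 0.09² = 0.0081.
With s = α+β, Var = μ(1−μ)/(s+1), so s+1 = (0.07×0.93)/0.0081 = 8.0370 and s = 7.0370.
α = μs = 0.49, β = (1−μ)s = 6.54.

α = 0.49, β = 6.54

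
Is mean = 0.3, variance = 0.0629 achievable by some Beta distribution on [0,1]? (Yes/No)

Yes

For any Beta, Var(X) < E[X]·(1−E[X]).
Here μ(1−μ) = 0.3×0.7 = 0.21, and 0.0629 < 0.21.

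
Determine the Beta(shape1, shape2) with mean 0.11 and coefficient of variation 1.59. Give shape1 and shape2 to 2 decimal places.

σ = CV·μ = 1.59×0.11 = 0.17490, so σ² = 0.030590.
s+1 = μ(1−μ)/σ² = 0.0979/0.030590 = 3.2004, so s = shape1+shape2 = 2.2004.
shape1 = μs = 0.24, shape2 = (1−μ)s = 1.96.

shape1 = 0.24, shape2 = 1.96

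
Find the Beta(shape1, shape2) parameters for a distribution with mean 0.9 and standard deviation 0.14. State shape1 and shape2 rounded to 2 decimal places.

Variance = 0.14² = 0.0196. The moment-matching identity shape1+shape2 = μ(1−μ)/Var − 1 gives
shape1+shape2 = 0.09/0.0196 − 1 = 3.5918, so shape1 = μ·3.5918 = 3.23 and shape2 = (1−μ)·3.5918 = 0.36.

shape1 = 3.23, shape2 = 0.36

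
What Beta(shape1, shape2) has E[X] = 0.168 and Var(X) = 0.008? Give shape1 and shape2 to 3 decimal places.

shape1 = 2.767, shape2 = 13.705

Write ν = shape1+shape2; then shape1 = μν and Var = μ(1−μ)/(ν+1).
ν = μ(1−μ)/Var − 1 = 0.139776/0.008 − 1 = 16.4720.
shape1 = 0.168·16.4720 = 2.767, shape2 = 0.832·16.4720 = 13.705.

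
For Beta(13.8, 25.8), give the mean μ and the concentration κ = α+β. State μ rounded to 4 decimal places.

μ = 0.3485, κ = 39.6

κ = α+β = 13.8+25.8 = 39.6; μ = α/κ = 13.8/39.6 = 0.3485.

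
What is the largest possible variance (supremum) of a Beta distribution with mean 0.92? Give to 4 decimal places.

0.0736

For fixed mean μ the Beta variance is μ(1−μ)/(α+β+1), increasing as α+β decreases.
Its least upper bound (not attained) is μ(1−μ) = 0.92·0.08 = 0.0736.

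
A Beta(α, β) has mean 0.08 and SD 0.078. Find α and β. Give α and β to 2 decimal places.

α = 0.89, β = 10.21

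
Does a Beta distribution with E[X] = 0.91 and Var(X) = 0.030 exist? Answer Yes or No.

Yes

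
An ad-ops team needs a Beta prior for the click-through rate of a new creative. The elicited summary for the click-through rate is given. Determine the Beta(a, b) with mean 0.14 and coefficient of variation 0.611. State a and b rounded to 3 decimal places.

a = 2.164, b = 13.291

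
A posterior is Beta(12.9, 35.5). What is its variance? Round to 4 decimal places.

0.0040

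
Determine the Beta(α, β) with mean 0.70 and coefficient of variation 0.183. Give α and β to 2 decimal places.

α = 8.26, β = 3.54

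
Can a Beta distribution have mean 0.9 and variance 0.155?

For any Beta, Var(X) < E[X]·(1−E[X]).
Here μ(1−μ) = 0.9×0.1 = 0.09, and 0.155 ≥ 0.09.

No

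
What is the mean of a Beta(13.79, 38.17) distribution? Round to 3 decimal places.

0.265

E[X] = α/(α+β) = 13.79/51.96 = 0.265.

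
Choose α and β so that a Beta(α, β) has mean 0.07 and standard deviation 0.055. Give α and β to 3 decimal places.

α = 1.436, β = 19.084

First σ² = 0.003025. Setting α = μn, β = (1−μ)n with n = α+β,
μ(1−μ)/(n+1) = 0.003025 ⇒ n+1 = 0.0651/0.003025 = 21.5207 ⇒ n = 20.5207.
Hence α = 0.07×20.5207 = 1.436, β = 0.93×20.5207 = 19.084.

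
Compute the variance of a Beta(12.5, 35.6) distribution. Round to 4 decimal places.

μ = 12.5/48.1 = 0.259875; Var = μ(1−μ)/(α+β+1) = 0.1923401/49.1 = 0.0039.

0.0039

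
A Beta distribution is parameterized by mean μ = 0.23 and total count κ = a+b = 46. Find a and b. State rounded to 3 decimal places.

a = μκ = 0.23×46 = 10.580 and b = (1−μ)κ = 0.77×46 = 35.420.

a = 10.580, b = 35.420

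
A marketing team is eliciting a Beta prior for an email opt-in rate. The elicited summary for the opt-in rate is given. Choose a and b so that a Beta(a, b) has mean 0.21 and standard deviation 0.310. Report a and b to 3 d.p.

Variance = 0.310² = 0.096100. The moment-matching identity a+b = μ(1−μ)/Var − 1 gives
a+b = 0.1659/0.096100 − 1 = 0.7263, so a = μ·0.7263 = 0.153 and b = (1−μ)·0.7263 = 0.574.

a = 0.153, b = 0.574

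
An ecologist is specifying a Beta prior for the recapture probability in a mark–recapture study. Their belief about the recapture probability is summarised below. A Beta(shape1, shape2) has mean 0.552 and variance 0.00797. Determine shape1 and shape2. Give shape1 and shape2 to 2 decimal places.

By moment matching, shape1+shape2 = μ(1−μ)/σ² − 1 = (0.552·0.448)/0.00797 − 1 = 31.0284 − 1 = 30.0284.
Since shape1/(shape1+shape2) = μ, shape1 = 0.552·30.0284 = 16.58 and shape2 = 0.448·30.0284 = 13.45.

shape1 = 16.58, shape2 = 13.45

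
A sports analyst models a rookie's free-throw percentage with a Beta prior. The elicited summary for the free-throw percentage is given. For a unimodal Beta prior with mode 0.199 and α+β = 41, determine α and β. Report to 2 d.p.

α = 8.76, β = 32.24

Mode = (α−1)/(κ−2) with κ = α+β, so α−1 = 0.199·39 = 7.76.
α = 8.76; β = κ − α = 32.24.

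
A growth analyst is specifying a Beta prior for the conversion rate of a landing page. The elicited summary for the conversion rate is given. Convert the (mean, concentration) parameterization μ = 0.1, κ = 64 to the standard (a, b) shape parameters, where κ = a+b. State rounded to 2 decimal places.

a = 6.40, b = 57.60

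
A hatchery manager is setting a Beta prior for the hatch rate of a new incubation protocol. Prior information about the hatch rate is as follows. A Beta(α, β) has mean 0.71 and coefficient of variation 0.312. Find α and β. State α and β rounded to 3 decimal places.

σ = CV·μ = 0.312×0.71 = 0.22152, so σ² = 0.049071.
s+1 = μ(1−μ)/σ² = 0.2059/0.049071 = 4.1960, so s = α+β = 3.1960.
α = μs = 2.269, β = (1−μ)s = 0.927.

α = 2.269, β = 0.927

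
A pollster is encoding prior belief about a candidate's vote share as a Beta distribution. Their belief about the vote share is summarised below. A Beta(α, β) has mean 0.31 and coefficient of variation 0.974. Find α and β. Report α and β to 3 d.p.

Var = (CV·μ)² = (0.974×0.31)² = 0.091168.
α+β = μ(1−μ)/Var − 1 = 0.2139/0.091168 − 1 = 1.3462.
Thus α = 0.31·1.3462 = 0.417 and β = 0.69·1.3462 = 0.929.

α = 0.417, β = 0.929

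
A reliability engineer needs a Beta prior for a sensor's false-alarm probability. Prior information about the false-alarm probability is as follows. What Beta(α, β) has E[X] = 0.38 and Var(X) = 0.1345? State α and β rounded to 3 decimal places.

α = 0.286, β = 0.466

By moment matching, α+β = μ(1−μ)/σ² − 1 = (0.38·0.62)/0.1345 − 1 = 1.7517 − 1 = 0.7517.
Since α/(α+β) = μ, α = 0.38·0.7517 = 0.286 and β = 0.62·0.7517 = 0.466.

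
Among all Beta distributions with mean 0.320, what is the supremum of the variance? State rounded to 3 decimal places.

0.218

For fixed mean μ the Beta variance is μ(1−μ)/(α+β+1), increasing as α+β decreases.
Its least upper bound (not attained) is μ(1−μ) = 0.320·0.680 = 0.218.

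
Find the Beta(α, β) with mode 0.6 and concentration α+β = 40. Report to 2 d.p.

α = 23.80, β = 16.20

Since the density peak of Beta(α,β) is at (α−1)/(α+β−2),
α = 1 + 0.6(40−2) = 23.80 and β = 40 − 23.80 = 16.20.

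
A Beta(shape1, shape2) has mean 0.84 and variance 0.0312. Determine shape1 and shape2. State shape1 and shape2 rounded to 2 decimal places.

shape1 = 2.78, shape2 = 0.53

By moment matching, shape1+shape2 = μ(1−μ)/σ² − 1 = (0.84·0.16)/0.0312 − 1 = 4.3077 − 1 = 3.3077.
Since shape1/(shape1+shape2) = μ, shape1 = 0.84·3.3077 = 2.78 and shape2 = 0.16·3.3077 = 0.53.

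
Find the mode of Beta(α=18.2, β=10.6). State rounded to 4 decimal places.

With α,β > 1, mode = (α−1)/(α+β−2) = 17.2/26.8 = 0.6418.

0.6418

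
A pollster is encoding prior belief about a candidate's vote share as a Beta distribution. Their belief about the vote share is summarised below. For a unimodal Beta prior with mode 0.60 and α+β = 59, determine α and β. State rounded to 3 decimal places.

Since the density peak of Beta(α,β) is at (α−1)/(α+β−2),
α = 1 + 0.60(59−2) = 35.200 and β = 59 − 35.200 = 23.800.

α = 35.200, β = 23.800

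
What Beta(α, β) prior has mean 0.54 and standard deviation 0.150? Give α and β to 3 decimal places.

α = 5.422, β = 4.618

First σ² = 0.022500. Setting α = μn, β = (1−μ)n with n = α+β,
μ(1−μ)/(n+1) = 0.022500 ⇒ n+1 = 0.2484/0.022500 = 11.0400 ⇒ n = 10.0400.
Hence α = 0.54×10.0400 = 5.422, β = 0.46×10.0400 = 4.618.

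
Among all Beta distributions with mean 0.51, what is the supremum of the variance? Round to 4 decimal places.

0.2499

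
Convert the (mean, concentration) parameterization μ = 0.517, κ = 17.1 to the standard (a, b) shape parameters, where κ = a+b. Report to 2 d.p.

Split κ in proportion μ : (1−μ): a = 0.517·17.1 = 8.84, b = 17.1 − 8.84 = 8.26.

a = 8.84, b = 8.26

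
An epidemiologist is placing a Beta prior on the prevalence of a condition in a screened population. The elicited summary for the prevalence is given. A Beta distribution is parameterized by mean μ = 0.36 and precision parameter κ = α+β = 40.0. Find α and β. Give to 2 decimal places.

α = 14.40, β = 25.60

Split κ in proportion μ : (1−μ): α = 0.36·40.0 = 14.40, β = 40.0 − 14.40 = 25.60.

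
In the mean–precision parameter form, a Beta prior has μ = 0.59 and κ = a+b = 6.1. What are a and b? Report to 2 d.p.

a = 3.60, b = 2.50

Split κ in proportion μ : (1−μ): a = 0.59·6.1 = 3.60, b = 6.1 − 3.60 = 2.50.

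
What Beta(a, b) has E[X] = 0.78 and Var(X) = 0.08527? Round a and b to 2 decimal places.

a = 0.79, b = 0.22

By moment matching, a+b = μ(1−μ)/σ² − 1 = (0.78·0.22)/0.08527 − 1 = 2.0124 − 1 = 1.0124.
Since a/(a+b) = μ, a = 0.78·1.0124 = 0.79 and b = 0.22·1.0124 = 0.22.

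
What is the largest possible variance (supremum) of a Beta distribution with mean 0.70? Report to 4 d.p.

0.2100

For fixed mean μ the Beta variance is μ(1−μ)/(α+β+1), increasing as α+β decreases.
Its least upper bound (not attained) is μ(1−μ) = 0.70·0.30 = 0.2100.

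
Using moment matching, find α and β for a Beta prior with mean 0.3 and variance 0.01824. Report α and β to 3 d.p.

Let s = α+β. The Beta variance is μ(1−μ)/(s+1).
So s+1 = μ(1−μ)/σ² = (0.3×0.7)/0.01824 = 0.21/0.01824 = 11.5132, giving s = 10.5132.
Then α = μs = 0.3×10.5132 = 3.154 and β = (1−μ)s = 0.7×10.5132 = 7.359.

α = 3.154, β = 7.359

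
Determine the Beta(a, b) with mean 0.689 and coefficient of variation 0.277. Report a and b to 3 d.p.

σ = CV·μ = 0.277×0.689 = 0.19085, so σ² = 0.036425.
s+1 = μ(1−μ)/σ² = 0.214279/0.036425 = 5.8828, so s = a+b = 4.8828.
a = μs = 3.364, b = (1−μ)s = 1.519.

a = 3.364, b = 1.519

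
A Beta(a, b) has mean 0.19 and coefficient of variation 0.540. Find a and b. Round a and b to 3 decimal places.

a = 2.588, b = 11.032

σ = CV·μ = 0.540×0.19 = 0.10260, so σ² = 0.010527.
s+1 = μ(1−μ)/σ² = 0.1539/0.010527 = 14.6199, so s = a+b = 13.6199.
a = μs = 2.588, b = (1−μ)s = 11.032.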